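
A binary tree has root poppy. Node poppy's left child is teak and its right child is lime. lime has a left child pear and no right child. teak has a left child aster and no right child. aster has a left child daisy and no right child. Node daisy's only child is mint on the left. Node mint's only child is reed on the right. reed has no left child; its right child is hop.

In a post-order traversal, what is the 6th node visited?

teak

Post-order visits the left subtree, then the right subtree, then the node.
At poppy: go left to teak.
  At teak: go left to aster.
    At aster: go left to daisy.
      At daisy: go left to mint.
        At mint: no left child.
        At mint: go right to reed.
          At reed: no left child.
          At reed: go right to hop.
            hop is a leaf — visit hop.
          Visit reed.
        Visit mint.
      At daisy: no right child.
      Visit daisy.
    At aster: no right child.
    Visit aster.
  At teak: no right child.
  Visit teak.
At poppy: go right to lime.
  At lime: go left to pear.
    pear is a leaf — visit pear.
  At lime: no right child.
  Visit lime.
Visit poppy.
Full post-order sequence: hop, reed, mint, daisy, aster, teak, pear, lime, poppy.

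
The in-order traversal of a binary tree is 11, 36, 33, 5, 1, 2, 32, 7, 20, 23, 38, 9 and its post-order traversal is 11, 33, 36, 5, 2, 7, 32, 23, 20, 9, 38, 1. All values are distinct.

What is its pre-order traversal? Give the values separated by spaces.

The last element of post-order is the root; it splits in-order into left and right subtrees.
Root 1: left subtree has 4 nodes {11, 36, 33, 5}, right has 7 {2, 32, 7, 20, 23, 38, 9}.
  Root 5: left subtree has 3 nodes {11, 36, 33}, right has 0 { }.
    Root 36: left subtree has 1 node {11}, right has 1 {33}.
  Root 38: left subtree has 5 nodes {2, 32, 7, 20, 23}, right has 1 {9}.
    Root 20: left subtree has 3 nodes {2, 32, 7}, right has 1 {23}.
      Root 32: left subtree has 1 node {2}, right has 1 {7}.

1 5 36 11 33 38 20 32 2 7 23 9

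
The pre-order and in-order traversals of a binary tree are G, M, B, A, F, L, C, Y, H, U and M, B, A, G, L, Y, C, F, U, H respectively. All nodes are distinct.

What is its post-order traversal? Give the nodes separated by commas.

A, B, M, Y, C, L, U, H, F, G

The first element of pre-order is the root; it splits in-order into left and right subtrees.
Root G: left subtree has 3 nodes {M, B, A}, right has 6 {L, Y, C, F, U, H}.
  Root M: left subtree has 0 nodes { }, right has 2 {B, A}.
    Root B: left subtree has 0 nodes { }, right has 1 {A}.
  Root F: left subtree has 3 nodes {L, Y, C}, right has 2 {U, H}.
    Root L: left subtree has 0 nodes { }, right has 2 {Y, C}.
      Root C: left subtree has 1 node {Y}, right has 0 { }.
    Root H: left subtree has 1 node {U}, right has 0 { }.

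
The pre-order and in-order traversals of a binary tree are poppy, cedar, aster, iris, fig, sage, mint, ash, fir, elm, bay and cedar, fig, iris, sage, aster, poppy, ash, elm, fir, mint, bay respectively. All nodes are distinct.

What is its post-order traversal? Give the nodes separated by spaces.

fig sage iris aster cedar elm fir ash bay mint poppy

The first element of pre-order is the root; it splits in-order into left and right subtrees.
Root poppy: left subtree has 5 nodes {cedar, fig, iris, sage, aster}, right has 5 {ash, elm, fir, mint, bay}.
  Root cedar: left subtree has 0 nodes { }, right has 4 {fig, iris, sage, aster}.
    Root aster: left subtree has 3 nodes {fig, iris, sage}, right has 0 { }.
      Root iris: left subtree has 1 node {fig}, right has 1 {sage}.
  Root mint: left subtree has 3 nodes {ash, elm, fir}, right has 1 {bay}.
    Root ash: left subtree has 0 nodes { }, right has 2 {elm, fir}.
      Root fir: left subtree has 1 node {elm}, right has 0 { }.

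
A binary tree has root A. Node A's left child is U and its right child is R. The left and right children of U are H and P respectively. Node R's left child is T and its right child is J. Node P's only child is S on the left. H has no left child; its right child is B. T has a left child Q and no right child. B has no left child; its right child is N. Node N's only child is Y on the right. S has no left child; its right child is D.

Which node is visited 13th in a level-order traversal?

Y

Level-order visits nodes level by level from the root, left to right within each level.
Level 0: A
Level 1: U, R
Level 2: H, P, T, J
Level 3: B, S, Q
Level 4: N, D
Level 5: Y
Full level-order sequence: A, U, R, H, P, T, J, B, S, Q, N, D, Y.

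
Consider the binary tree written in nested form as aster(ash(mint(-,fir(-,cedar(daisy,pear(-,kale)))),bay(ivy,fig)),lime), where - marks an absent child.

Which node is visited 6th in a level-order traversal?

Level-order visits nodes level by level from the root, left to right within each level.
Level 0: aster
Level 1: ash, lime
Level 2: mint, bay
Level 3: fir, ivy, fig
Level 4: cedar
Level 5: daisy, pear
Level 6: kale
Full level-order sequence: aster, ash, lime, mint, bay, fir, ivy, fig, cedar, daisy, pear, kale.

fir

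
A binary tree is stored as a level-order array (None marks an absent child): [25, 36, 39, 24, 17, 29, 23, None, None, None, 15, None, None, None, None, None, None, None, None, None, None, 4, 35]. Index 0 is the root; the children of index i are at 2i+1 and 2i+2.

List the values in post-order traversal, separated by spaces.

24 4 35 15 17 36 29 23 39 25

Post-order visits the left subtree, then the right subtree, then the node.
At 25: go left to 36.
  At 36: go left to 24.
    24 is a leaf — visit 24.
  At 36: go right to 17.
    At 17: no left child.
    At 17: go right to 15.
      At 15: go left to 4.
        4 is a leaf — visit 4.
      At 15: go right to 35.
        35 is a leaf — visit 35.
      Visit 15.
    Visit 17.
  Visit 36.
At 25: go right to 39.
  At 39: go left to 29.
    29 is a leaf — visit 29.
  At 39: go right to 23.
    23 is a leaf — visit 23.
  Visit 39.
Visit 25.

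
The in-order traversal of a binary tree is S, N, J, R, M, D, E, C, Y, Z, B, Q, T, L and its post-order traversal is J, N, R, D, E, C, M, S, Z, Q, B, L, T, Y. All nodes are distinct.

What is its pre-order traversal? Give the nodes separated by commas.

Y, S, M, R, N, J, C, E, D, T, B, Z, Q, L

The last element of post-order is the root; it splits in-order into left and right subtrees.
Root Y: left subtree has 8 nodes {S, N, J, R, M, D, E, C}, right has 5 {Z, B, Q, T, L}.
  Root S: left subtree has 0 nodes { }, right has 7 {N, J, R, M, D, E, C}.
    Root M: left subtree has 3 nodes {N, J, R}, right has 3 {D, E, C}.
      Root R: left subtree has 2 nodes {N, J}, right has 0 { }.
        Root N: left subtree has 0 nodes { }, right has 1 {J}.
      Root C: left subtree has 2 nodes {D, E}, right has 0 { }.
        Root E: left subtree has 1 node {D}, right has 0 { }.
  Root T: left subtree has 3 nodes {Z, B, Q}, right has 1 {L}.
    Root B: left subtree has 1 node {Z}, right has 1 {Q}.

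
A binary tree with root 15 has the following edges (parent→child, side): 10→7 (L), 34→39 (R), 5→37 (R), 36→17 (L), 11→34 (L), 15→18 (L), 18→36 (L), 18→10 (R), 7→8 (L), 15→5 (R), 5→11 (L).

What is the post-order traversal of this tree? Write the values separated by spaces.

Post-order visits the left subtree, then the right subtree, then the node.
At 15: go left to 18.
  At 18: go left to 36.
    At 36: go left to 17.
      17 is a leaf — visit 17.
    At 36: no right child.
    Visit 36.
  At 18: go right to 10.
    At 10: go left to 7.
      At 7: go left to 8.
        8 is a leaf — visit 8.
      At 7: no right child.
      Visit 7.
    At 10: no right child.
    Visit 10.
  Visit 18.
At 15: go right to 5.
  At 5: go left to 11.
    At 11: go left to 34.
      At 34: no left child.
      At 34: go right to 39.
        39 is a leaf — visit 39.
      Visit 34.
    At 11: no right child.
    Visit 11.
  At 5: go right to 37.
    37 is a leaf — visit 37.
  Visit 5.
Visit 15.

17 36 8 7 10 18 39 34 11 37 5 15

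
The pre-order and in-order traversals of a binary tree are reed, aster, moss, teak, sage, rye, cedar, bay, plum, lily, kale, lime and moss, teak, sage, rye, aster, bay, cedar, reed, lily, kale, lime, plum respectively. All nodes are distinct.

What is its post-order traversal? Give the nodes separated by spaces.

rye sage teak moss bay cedar aster lime kale lily plum reed

The first element of pre-order is the root; it splits in-order into left and right subtrees.
Root reed: left subtree has 7 nodes {moss, teak, sage, rye, aster, bay, cedar}, right has 4 {lily, kale, lime, plum}.
  Root aster: left subtree has 4 nodes {moss, teak, sage, rye}, right has 2 {bay, cedar}.
    Root moss: left subtree has 0 nodes { }, right has 3 {teak, sage, rye}.
      Root teak: left subtree has 0 nodes { }, right has 2 {sage, rye}.
        Root sage: left subtree has 0 nodes { }, right has 1 {rye}.
    Root cedar: left subtree has 1 node {bay}, right has 0 { }.
  Root plum: left subtree has 3 nodes {lily, kale, lime}, right has 0 { }.
    Root lily: left subtree has 0 nodes { }, right has 2 {kale, lime}.
      Root kale: left subtree has 0 nodes { }, right has 1 {lime}.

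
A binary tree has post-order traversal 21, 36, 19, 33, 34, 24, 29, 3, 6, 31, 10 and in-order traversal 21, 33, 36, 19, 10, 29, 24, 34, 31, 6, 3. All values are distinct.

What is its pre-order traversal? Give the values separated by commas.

The last element of post-order is the root; it splits in-order into left and right subtrees.
Root 10: left subtree has 4 nodes {21, 33, 36, 19}, right has 6 {29, 24, 34, 31, 6, 3}.
  Root 33: left subtree has 1 node {21}, right has 2 {36, 19}.
    Root 19: left subtree has 1 node {36}, right has 0 { }.
  Root 31: left subtree has 3 nodes {29, 24, 34}, right has 2 {6, 3}.
    Root 29: left subtree has 0 nodes { }, right has 2 {24, 34}.
      Root 24: left subtree has 0 nodes { }, right has 1 {34}.
    Root 6: left subtree has 0 nodes { }, right has 1 {3}.

10, 33, 21, 19, 36, 31, 29, 24, 34, 6, 3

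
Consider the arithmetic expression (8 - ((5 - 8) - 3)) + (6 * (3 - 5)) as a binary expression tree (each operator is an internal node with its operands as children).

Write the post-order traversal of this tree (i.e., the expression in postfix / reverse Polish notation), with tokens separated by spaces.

8 5 8 - 3 - - 6 3 5 - * +

Post-order on an expression tree gives postfix notation: for each operator, emit left operand, right operand, then the operator.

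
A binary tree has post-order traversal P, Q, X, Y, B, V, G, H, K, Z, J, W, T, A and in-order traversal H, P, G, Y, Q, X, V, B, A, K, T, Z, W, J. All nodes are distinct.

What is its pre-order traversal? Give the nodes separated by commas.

A, H, G, P, V, Y, X, Q, B, T, K, W, Z, J

The last element of post-order is the root; it splits in-order into left and right subtrees.
Root A: left subtree has 8 nodes {H, P, G, Y, Q, X, V, B}, right has 5 {K, T, Z, W, J}.
  Root H: left subtree has 0 nodes { }, right has 7 {P, G, Y, Q, X, V, B}.
    Root G: left subtree has 1 node {P}, right has 5 {Y, Q, X, V, B}.
      Root V: left subtree has 3 nodes {Y, Q, X}, right has 1 {B}.
        Root Y: left subtree has 0 nodes { }, right has 2 {Q, X}.
          Root X: left subtree has 1 node {Q}, right has 0 { }.
  Root T: left subtree has 1 node {K}, right has 3 {Z, W, J}.
    Root W: left subtree has 1 node {Z}, right has 1 {J}.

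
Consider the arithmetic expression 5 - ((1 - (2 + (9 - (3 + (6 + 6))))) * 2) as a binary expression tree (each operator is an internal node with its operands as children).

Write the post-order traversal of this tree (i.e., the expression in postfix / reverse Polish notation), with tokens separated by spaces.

Post-order on an expression tree gives postfix notation: for each operator, emit left operand, right operand, then the operator.

5 1 2 9 3 6 6 + + - + - 2 * -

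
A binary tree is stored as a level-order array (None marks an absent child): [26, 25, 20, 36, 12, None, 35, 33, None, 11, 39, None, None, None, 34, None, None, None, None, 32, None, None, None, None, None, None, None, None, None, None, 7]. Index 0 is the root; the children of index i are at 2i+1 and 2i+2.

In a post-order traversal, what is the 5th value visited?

39

Post-order visits the left subtree, then the right subtree, then the node.
At 26: go left to 25.
  At 25: go left to 36.
    At 36: go left to 33.
      33 is a leaf — visit 33.
    At 36: no right child.
    Visit 36.
  At 25: go right to 12.
    At 12: go left to 11.
      At 11: go left to 32.
        32 is a leaf — visit 32.
      At 11: no right child.
      Visit 11.
    At 12: go right to 39.
      39 is a leaf — visit 39.
    Visit 12.
  Visit 25.
At 26: go right to 20.
  At 20: no left child.
  At 20: go right to 35.
    At 35: no left child.
    At 35: go right to 34.
      At 34: no left child.
      At 34: go right to 7.
        7 is a leaf — visit 7.
      Visit 34.
    Visit 35.
  Visit 20.
Visit 26.
Full post-order sequence: 33, 36, 32, 11, 39, 12, 25, 7, 34, 35, 20, 26.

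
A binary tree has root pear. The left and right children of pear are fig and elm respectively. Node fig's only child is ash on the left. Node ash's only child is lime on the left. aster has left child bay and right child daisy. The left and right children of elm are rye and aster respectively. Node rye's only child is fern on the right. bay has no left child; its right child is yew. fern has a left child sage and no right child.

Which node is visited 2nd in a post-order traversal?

ash

Post-order visits the left subtree, then the right subtree, then the node.
At pear: go left to fig.
  At fig: go left to ash.
    At ash: go left to lime.
      lime is a leaf — visit lime.
    At ash: no right child.
    Visit ash.
  At fig: no right child.
  Visit fig.
At pear: go right to elm.
  At elm: go left to rye.
    At rye: no left child.
    At rye: go right to fern.
      At fern: go left to sage.
        sage is a leaf — visit sage.
      At fern: no right child.
      Visit fern.
    Visit rye.
  At elm: go right to aster.
    At aster: go left to bay.
      At bay: no left child.
      At bay: go right to yew.
        yew is a leaf — visit yew.
      Visit bay.
    At aster: go right to daisy.
      daisy is a leaf — visit daisy.
    Visit aster.
  Visit elm.
Visit pear.
Full post-order sequence: lime, ash, fig, sage, fern, rye, yew, bay, daisy, aster, elm, pear.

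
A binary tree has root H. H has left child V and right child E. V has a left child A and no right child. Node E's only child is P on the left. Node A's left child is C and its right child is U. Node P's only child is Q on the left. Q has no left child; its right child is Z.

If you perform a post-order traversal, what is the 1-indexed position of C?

1

Post-order visits the left subtree, then the right subtree, then the node.
At H: go left to V.
  At V: go left to A.
    At A: go left to C.
      C is a leaf — visit C.
    At A: go right to U.
      U is a leaf — visit U.
    Visit A.
  At V: no right child.
  Visit V.
At H: go right to E.
  At E: go left to P.
    At P: go left to Q.
      At Q: no left child.
      At Q: go right to Z.
        Z is a leaf — visit Z.
      Visit Q.
    At P: no right child.
    Visit P.
  At E: no right child.
  Visit E.
Visit H.
Full post-order sequence: C, U, A, V, Z, Q, P, E, H.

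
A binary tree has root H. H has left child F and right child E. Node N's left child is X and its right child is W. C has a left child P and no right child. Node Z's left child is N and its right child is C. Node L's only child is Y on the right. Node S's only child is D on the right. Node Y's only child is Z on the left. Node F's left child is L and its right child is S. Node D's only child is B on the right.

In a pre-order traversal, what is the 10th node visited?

Pre-order visits the node, then its left subtree, then its right subtree.
Visit H.
At H: go left to F.
  Visit F.
  At F: go left to L.
    Visit L.
    At L: no left child.
    At L: go right to Y.
      Visit Y.
      At Y: go left to Z.
        Visit Z.
        At Z: go left to N.
          Visit N.
          At N: go left to X.
            X is a leaf — visit X.
          At N: go right to W.
            W is a leaf — visit W.
        At Z: go right to C.
          Visit C.
          At C: go left to P.
            P is a leaf — visit P.
          At C: no right child.
      At Y: no right child.
  At F: go right to S.
    Visit S.
    At S: no left child.
    At S: go right to D.
      Visit D.
      At D: no left child.
      At D: go right to B.
        B is a leaf — visit B.
At H: go right to E.
  E is a leaf — visit E.
Full pre-order sequence: H, F, L, Y, Z, N, X, W, C, P, S, D, B, E.

P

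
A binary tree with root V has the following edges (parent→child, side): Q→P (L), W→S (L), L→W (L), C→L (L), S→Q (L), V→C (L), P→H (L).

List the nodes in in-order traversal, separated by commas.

In-order visits the left subtree, then the node, then the right subtree.
At V: go left to C.
  At C: go left to L.
    At L: go left to W.
      At W: go left to S.
        At S: go left to Q.
          At Q: go left to P.
            At P: go left to H.
              H is a leaf — visit H.
            Visit P.
            At P: no right child.
          Visit Q.
          At Q: no right child.
        Visit S.
        At S: no right child.
      Visit W.
      At W: no right child.
    Visit L.
    At L: no right child.
  Visit C.
  At C: no right child.
Visit V.
At V: no right child.

H, P, Q, S, W, L, C, V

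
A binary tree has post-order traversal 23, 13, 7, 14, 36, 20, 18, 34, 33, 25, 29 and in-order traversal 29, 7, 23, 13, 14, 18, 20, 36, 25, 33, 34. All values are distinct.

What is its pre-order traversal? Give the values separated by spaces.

The last element of post-order is the root; it splits in-order into left and right subtrees.
Root 29: left subtree has 0 nodes { }, right has 10 {7, 23, 13, 14, 18, 20, 36, 25, 33, 34}.
  Root 25: left subtree has 7 nodes {7, 23, 13, 14, 18, 20, 36}, right has 2 {33, 34}.
    Root 18: left subtree has 4 nodes {7, 23, 13, 14}, right has 2 {20, 36}.
      Root 14: left subtree has 3 nodes {7, 23, 13}, right has 0 { }.
        Root 7: left subtree has 0 nodes { }, right has 2 {23, 13}.
          Root 13: left subtree has 1 node {23}, right has 0 { }.
      Root 20: left subtree has 0 nodes { }, right has 1 {36}.
    Root 33: left subtree has 0 nodes { }, right has 1 {34}.

29 25 18 14 7 13 23 20 36 33 34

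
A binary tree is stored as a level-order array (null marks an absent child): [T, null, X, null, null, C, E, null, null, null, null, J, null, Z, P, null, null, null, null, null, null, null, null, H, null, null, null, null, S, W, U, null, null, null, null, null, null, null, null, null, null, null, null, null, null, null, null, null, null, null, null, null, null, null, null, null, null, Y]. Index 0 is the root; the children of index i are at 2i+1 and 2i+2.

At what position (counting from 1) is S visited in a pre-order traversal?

8

Pre-order visits the node, then its left subtree, then its right subtree.
Visit T.
At T: no left child.
At T: go right to X.
  Visit X.
  At X: go left to C.
    Visit C.
    At C: go left to J.
      Visit J.
      At J: go left to H.
        H is a leaf — visit H.
      At J: no right child.
    At C: no right child.
  At X: go right to E.
    Visit E.
    At E: go left to Z.
      Visit Z.
      At Z: no left child.
      At Z: go right to S.
        Visit S.
        At S: go left to Y.
          Y is a leaf — visit Y.
        At S: no right child.
    At E: go right to P.
      Visit P.
      At P: go left to W.
        W is a leaf — visit W.
      At P: go right to U.
        U is a leaf — visit U.
Full pre-order sequence: T, X, C, J, H, E, Z, S, Y, P, W, U.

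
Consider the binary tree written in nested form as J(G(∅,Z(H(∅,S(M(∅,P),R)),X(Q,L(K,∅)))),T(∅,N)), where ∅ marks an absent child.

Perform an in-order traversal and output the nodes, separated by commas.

In-order visits the left subtree, then the node, then the right subtree.
At J: go left to G.
  At G: no left child.
  Visit G.
  At G: go right to Z.
    At Z: go left to H.
      At H: no left child.
      Visit H.
      At H: go right to S.
        At S: go left to M.
          At M: no left child.
          Visit M.
          At M: go right to P.
            P is a leaf — visit P.
        Visit S.
        At S: go right to R.
          R is a leaf — visit R.
    Visit Z.
    At Z: go right to X.
      At X: go left to Q.
        Q is a leaf — visit Q.
      Visit X.
      At X: go right to L.
        At L: go left to K.
          K is a leaf — visit K.
        Visit L.
        At L: no right child.
Visit J.
At J: go right to T.
  At T: no left child.
  Visit T.
  At T: go right to N.
    N is a leaf — visit N.

G, H, M, P, S, R, Z, Q, X, K, L, J, T, N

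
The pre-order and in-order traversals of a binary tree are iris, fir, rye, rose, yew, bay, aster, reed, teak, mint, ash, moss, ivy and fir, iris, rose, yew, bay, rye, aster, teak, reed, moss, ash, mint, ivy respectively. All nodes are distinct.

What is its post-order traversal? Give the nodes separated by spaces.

The first element of pre-order is the root; it splits in-order into left and right subtrees.
Root iris: left subtree has 1 node {fir}, right has 11 {rose, yew, bay, rye, aster, teak, reed, moss, ash, mint, ivy}.
  Root rye: left subtree has 3 nodes {rose, yew, bay}, right has 7 {aster, teak, reed, moss, ash, mint, ivy}.
    Root rose: left subtree has 0 nodes { }, right has 2 {yew, bay}.
      Root yew: left subtree has 0 nodes { }, right has 1 {bay}.
    Root aster: left subtree has 0 nodes { }, right has 6 {teak, reed, moss, ash, mint, ivy}.
      Root reed: left subtree has 1 node {teak}, right has 4 {moss, ash, mint, ivy}.
        Root mint: left subtree has 2 nodes {moss, ash}, right has 1 {ivy}.
          Root ash: left subtree has 1 node {moss}, right has 0 { }.

fir bay yew rose teak moss ash ivy mint reed aster rye iris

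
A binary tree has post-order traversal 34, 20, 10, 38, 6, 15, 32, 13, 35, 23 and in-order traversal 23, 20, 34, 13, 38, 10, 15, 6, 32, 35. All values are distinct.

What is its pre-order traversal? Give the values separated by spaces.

23 35 13 20 34 32 15 38 10 6

The last element of post-order is the root; it splits in-order into left and right subtrees.
Root 23: left subtree has 0 nodes { }, right has 9 {20, 34, 13, 38, 10, 15, 6, 32, 35}.
  Root 35: left subtree has 8 nodes {20, 34, 13, 38, 10, 15, 6, 32}, right has 0 { }.
    Root 13: left subtree has 2 nodes {20, 34}, right has 5 {38, 10, 15, 6, 32}.
      Root 20: left subtree has 0 nodes { }, right has 1 {34}.
      Root 32: left subtree has 4 nodes {38, 10, 15, 6}, right has 0 { }.
        Root 15: left subtree has 2 nodes {38, 10}, right has 1 {6}.
          Root 38: left subtree has 0 nodes { }, right has 1 {10}.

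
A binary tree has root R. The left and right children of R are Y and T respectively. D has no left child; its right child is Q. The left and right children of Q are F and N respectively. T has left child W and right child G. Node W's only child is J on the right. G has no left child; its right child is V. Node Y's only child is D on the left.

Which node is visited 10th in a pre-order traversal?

Pre-order visits the node, then its left subtree, then its right subtree.
Visit R.
At R: go left to Y.
  Visit Y.
  At Y: go left to D.
    Visit D.
    At D: no left child.
    At D: go right to Q.
      Visit Q.
      At Q: go left to F.
        F is a leaf — visit F.
      At Q: go right to N.
        N is a leaf — visit N.
  At Y: no right child.
At R: go right to T.
  Visit T.
  At T: go left to W.
    Visit W.
    At W: no left child.
    At W: go right to J.
      J is a leaf — visit J.
  At T: go right to G.
    Visit G.
    At G: no left child.
    At G: go right to V.
      V is a leaf — visit V.
Full pre-order sequence: R, Y, D, Q, F, N, T, W, J, G, V.

G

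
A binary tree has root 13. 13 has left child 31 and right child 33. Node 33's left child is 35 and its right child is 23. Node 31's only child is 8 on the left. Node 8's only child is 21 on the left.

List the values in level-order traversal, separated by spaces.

13 31 33 8 35 23 21

Level-order visits nodes level by level from the root, left to right within each level.
Level 0: 13
Level 1: 31, 33
Level 2: 8, 35, 23
Level 3: 21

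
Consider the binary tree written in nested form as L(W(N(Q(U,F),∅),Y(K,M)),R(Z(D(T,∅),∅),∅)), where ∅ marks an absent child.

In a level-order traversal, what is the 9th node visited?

Level-order visits nodes level by level from the root, left to right within each level.
Level 0: L
Level 1: W, R
Level 2: N, Y, Z
Level 3: Q, K, M, D
Level 4: U, F, T
Full level-order sequence: L, W, R, N, Y, Z, Q, K, M, D, U, F, T.

M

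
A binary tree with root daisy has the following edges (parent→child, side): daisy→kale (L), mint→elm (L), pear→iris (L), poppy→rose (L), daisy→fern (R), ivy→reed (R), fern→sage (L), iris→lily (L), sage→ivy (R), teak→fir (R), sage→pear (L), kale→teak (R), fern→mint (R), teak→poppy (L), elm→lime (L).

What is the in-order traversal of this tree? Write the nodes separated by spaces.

kale rose poppy teak fir daisy lily iris pear sage ivy reed fern lime elm mint

In-order visits the left subtree, then the node, then the right subtree.
At daisy: go left to kale.
  At kale: no left child.
  Visit kale.
  At kale: go right to teak.
    At teak: go left to poppy.
      At poppy: go left to rose.
        rose is a leaf — visit rose.
      Visit poppy.
      At poppy: no right child.
    Visit teak.
    At teak: go right to fir.
      fir is a leaf — visit fir.
Visit daisy.
At daisy: go right to fern.
  At fern: go left to sage.
    At sage: go left to pear.
      At pear: go left to iris.
        At iris: go left to lily.
          lily is a leaf — visit lily.
        Visit iris.
        At iris: no right child.
      Visit pear.
      At pear: no right child.
    Visit sage.
    At sage: go right to ivy.
      At ivy: no left child.
      Visit ivy.
      At ivy: go right to reed.
        reed is a leaf — visit reed.
  Visit fern.
  At fern: go right to mint.
    At mint: go left to elm.
      At elm: go left to lime.
        lime is a leaf — visit lime.
      Visit elm.
      At elm: no right child.
    Visit mint.
    At mint: no right child.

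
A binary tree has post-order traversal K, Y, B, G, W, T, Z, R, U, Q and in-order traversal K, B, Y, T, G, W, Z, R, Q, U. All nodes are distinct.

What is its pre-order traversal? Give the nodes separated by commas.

Q, R, Z, T, B, K, Y, W, G, U

The last element of post-order is the root; it splits in-order into left and right subtrees.
Root Q: left subtree has 8 nodes {K, B, Y, T, G, W, Z, R}, right has 1 {U}.
  Root R: left subtree has 7 nodes {K, B, Y, T, G, W, Z}, right has 0 { }.
    Root Z: left subtree has 6 nodes {K, B, Y, T, G, W}, right has 0 { }.
      Root T: left subtree has 3 nodes {K, B, Y}, right has 2 {G, W}.
        Root B: left subtree has 1 node {K}, right has 1 {Y}.
        Root W: left subtree has 1 node {G}, right has 0 { }.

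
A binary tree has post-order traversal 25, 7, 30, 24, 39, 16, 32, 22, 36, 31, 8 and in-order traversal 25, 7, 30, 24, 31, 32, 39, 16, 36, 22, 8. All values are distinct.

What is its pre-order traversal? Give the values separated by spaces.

The last element of post-order is the root; it splits in-order into left and right subtrees.
Root 8: left subtree has 10 nodes {25, 7, 30, 24, 31, 32, 39, 16, 36, 22}, right has 0 { }.
  Root 31: left subtree has 4 nodes {25, 7, 30, 24}, right has 5 {32, 39, 16, 36, 22}.
    Root 24: left subtree has 3 nodes {25, 7, 30}, right has 0 { }.
      Root 30: left subtree has 2 nodes {25, 7}, right has 0 { }.
        Root 7: left subtree has 1 node {25}, right has 0 { }.
    Root 36: left subtree has 3 nodes {32, 39, 16}, right has 1 {22}.
      Root 32: left subtree has 0 nodes { }, right has 2 {39, 16}.
        Root 16: left subtree has 1 node {39}, right has 0 { }.

8 31 24 30 7 25 36 32 16 39 22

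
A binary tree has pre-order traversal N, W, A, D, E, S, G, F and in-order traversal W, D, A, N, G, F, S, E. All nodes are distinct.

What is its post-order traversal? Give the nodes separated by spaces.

The first element of pre-order is the root; it splits in-order into left and right subtrees.
Root N: left subtree has 3 nodes {W, D, A}, right has 4 {G, F, S, E}.
  Root W: left subtree has 0 nodes { }, right has 2 {D, A}.
    Root A: left subtree has 1 node {D}, right has 0 { }.
  Root E: left subtree has 3 nodes {G, F, S}, right has 0 { }.
    Root S: left subtree has 2 nodes {G, F}, right has 0 { }.
      Root G: left subtree has 0 nodes { }, right has 1 {F}.

D A W F G S E N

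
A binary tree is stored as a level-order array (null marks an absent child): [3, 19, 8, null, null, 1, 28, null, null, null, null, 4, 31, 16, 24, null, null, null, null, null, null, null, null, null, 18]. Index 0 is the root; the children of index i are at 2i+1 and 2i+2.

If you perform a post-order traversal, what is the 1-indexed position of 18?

Post-order visits the left subtree, then the right subtree, then the node.
At 3: go left to 19.
  19 is a leaf — visit 19.
At 3: go right to 8.
  At 8: go left to 1.
    At 1: go left to 4.
      At 4: no left child.
      At 4: go right to 18.
        18 is a leaf — visit 18.
      Visit 4.
    At 1: go right to 31.
      31 is a leaf — visit 31.
    Visit 1.
  At 8: go right to 28.
    At 28: go left to 16.
      16 is a leaf — visit 16.
    At 28: go right to 24.
      24 is a leaf — visit 24.
    Visit 28.
  Visit 8.
Visit 3.
Full post-order sequence: 19, 18, 4, 31, 1, 16, 24, 28, 8, 3.

2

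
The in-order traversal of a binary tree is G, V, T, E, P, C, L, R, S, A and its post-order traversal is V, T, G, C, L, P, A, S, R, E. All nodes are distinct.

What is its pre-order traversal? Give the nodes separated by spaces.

The last element of post-order is the root; it splits in-order into left and right subtrees.
Root E: left subtree has 3 nodes {G, V, T}, right has 6 {P, C, L, R, S, A}.
  Root G: left subtree has 0 nodes { }, right has 2 {V, T}.
    Root T: left subtree has 1 node {V}, right has 0 { }.
  Root R: left subtree has 3 nodes {P, C, L}, right has 2 {S, A}.
    Root P: left subtree has 0 nodes { }, right has 2 {C, L}.
      Root L: left subtree has 1 node {C}, right has 0 { }.
    Root S: left subtree has 0 nodes { }, right has 1 {A}.

E G T V R P L C S A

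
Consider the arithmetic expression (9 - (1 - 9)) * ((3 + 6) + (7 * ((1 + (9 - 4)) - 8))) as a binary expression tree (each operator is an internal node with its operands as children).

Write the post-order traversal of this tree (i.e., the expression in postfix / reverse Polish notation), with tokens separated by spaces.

9 1 9 - - 3 6 + 7 1 9 4 - + 8 - * + *

Post-order on an expression tree gives postfix notation: for each operator, emit left operand, right operand, then the operator.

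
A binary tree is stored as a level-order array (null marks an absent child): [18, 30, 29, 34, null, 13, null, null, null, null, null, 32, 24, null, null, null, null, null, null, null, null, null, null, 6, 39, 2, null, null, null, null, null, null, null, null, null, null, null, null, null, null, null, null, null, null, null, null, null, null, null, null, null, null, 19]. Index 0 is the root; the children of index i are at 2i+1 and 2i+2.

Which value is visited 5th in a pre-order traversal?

13

Pre-order visits the node, then its left subtree, then its right subtree.
Visit 18.
At 18: go left to 30.
  Visit 30.
  At 30: go left to 34.
    34 is a leaf — visit 34.
  At 30: no right child.
At 18: go right to 29.
  Visit 29.
  At 29: go left to 13.
    Visit 13.
    At 13: go left to 32.
      Visit 32.
      At 32: go left to 6.
        6 is a leaf — visit 6.
      At 32: go right to 39.
        39 is a leaf — visit 39.
    At 13: go right to 24.
      Visit 24.
      At 24: go left to 2.
        Visit 2.
        At 2: no left child.
        At 2: go right to 19.
          19 is a leaf — visit 19.
      At 24: no right child.
  At 29: no right child.
Full pre-order sequence: 18, 30, 34, 29, 13, 32, 6, 39, 24, 2, 19.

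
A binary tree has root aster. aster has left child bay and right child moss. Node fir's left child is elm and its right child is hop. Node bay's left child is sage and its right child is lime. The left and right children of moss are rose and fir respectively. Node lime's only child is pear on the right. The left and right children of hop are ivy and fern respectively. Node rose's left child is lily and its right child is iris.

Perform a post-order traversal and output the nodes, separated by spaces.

Post-order visits the left subtree, then the right subtree, then the node.
At aster: go left to bay.
  At bay: go left to sage.
    sage is a leaf — visit sage.
  At bay: go right to lime.
    At lime: no left child.
    At lime: go right to pear.
      pear is a leaf — visit pear.
    Visit lime.
  Visit bay.
At aster: go right to moss.
  At moss: go left to rose.
    At rose: go left to lily.
      lily is a leaf — visit lily.
    At rose: go right to iris.
      iris is a leaf — visit iris.
    Visit rose.
  At moss: go right to fir.
    At fir: go left to elm.
      elm is a leaf — visit elm.
    At fir: go right to hop.
      At hop: go left to ivy.
        ivy is a leaf — visit ivy.
      At hop: go right to fern.
        fern is a leaf — visit fern.
      Visit hop.
    Visit fir.
  Visit moss.
Visit aster.

sage pear lime bay lily iris rose elm ivy fern hop fir moss aster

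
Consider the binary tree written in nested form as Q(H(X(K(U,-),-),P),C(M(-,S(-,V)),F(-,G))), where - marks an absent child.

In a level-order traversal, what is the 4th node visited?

Level-order visits nodes level by level from the root, left to right within each level.
Level 0: Q
Level 1: H, C
Level 2: X, P, M, F
Level 3: K, S, G
Level 4: U, V
Full level-order sequence: Q, H, C, X, P, M, F, K, S, G, U, V.

X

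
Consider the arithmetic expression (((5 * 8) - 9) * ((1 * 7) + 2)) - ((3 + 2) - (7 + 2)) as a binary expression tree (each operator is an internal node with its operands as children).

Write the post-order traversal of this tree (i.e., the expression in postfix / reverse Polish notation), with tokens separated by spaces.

5 8 * 9 - 1 7 * 2 + * 3 2 + 7 2 + - -

Post-order on an expression tree gives postfix notation: for each operator, emit left operand, right operand, then the operator.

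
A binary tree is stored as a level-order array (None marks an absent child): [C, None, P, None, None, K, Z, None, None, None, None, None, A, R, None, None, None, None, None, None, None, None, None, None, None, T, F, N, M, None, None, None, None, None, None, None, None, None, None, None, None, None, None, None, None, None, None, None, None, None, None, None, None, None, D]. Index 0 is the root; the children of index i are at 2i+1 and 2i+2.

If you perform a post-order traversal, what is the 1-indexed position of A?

Post-order visits the left subtree, then the right subtree, then the node.
At C: no left child.
At C: go right to P.
  At P: go left to K.
    At K: no left child.
    At K: go right to A.
      At A: go left to T.
        T is a leaf — visit T.
      At A: go right to F.
        At F: no left child.
        At F: go right to D.
          D is a leaf — visit D.
        Visit F.
      Visit A.
    Visit K.
  At P: go right to Z.
    At Z: go left to R.
      At R: go left to N.
        N is a leaf — visit N.
      At R: go right to M.
        M is a leaf — visit M.
      Visit R.
    At Z: no right child.
    Visit Z.
  Visit P.
Visit C.
Full post-order sequence: T, D, F, A, K, N, M, R, Z, P, C.

4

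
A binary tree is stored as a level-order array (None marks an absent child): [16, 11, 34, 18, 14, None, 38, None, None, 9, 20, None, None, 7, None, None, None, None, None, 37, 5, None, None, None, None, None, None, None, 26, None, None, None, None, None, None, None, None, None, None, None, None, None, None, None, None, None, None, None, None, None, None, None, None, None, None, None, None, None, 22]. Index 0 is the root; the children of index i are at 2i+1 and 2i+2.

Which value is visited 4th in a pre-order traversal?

Pre-order visits the node, then its left subtree, then its right subtree.
Visit 16.
At 16: go left to 11.
  Visit 11.
  At 11: go left to 18.
    18 is a leaf — visit 18.
  At 11: go right to 14.
    Visit 14.
    At 14: go left to 9.
      Visit 9.
      At 9: go left to 37.
        37 is a leaf — visit 37.
      At 9: go right to 5.
        5 is a leaf — visit 5.
    At 14: go right to 20.
      20 is a leaf — visit 20.
At 16: go right to 34.
  Visit 34.
  At 34: no left child.
  At 34: go right to 38.
    Visit 38.
    At 38: go left to 7.
      Visit 7.
      At 7: no left child.
      At 7: go right to 26.
        Visit 26.
        At 26: no left child.
        At 26: go right to 22.
          22 is a leaf — visit 22.
    At 38: no right child.
Full pre-order sequence: 16, 11, 18, 14, 9, 37, 5, 20, 34, 38, 7, 26, 22.

14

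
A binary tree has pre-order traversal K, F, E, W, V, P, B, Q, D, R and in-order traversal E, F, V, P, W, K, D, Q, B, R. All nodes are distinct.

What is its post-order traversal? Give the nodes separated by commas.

E, P, V, W, F, D, Q, R, B, K

The first element of pre-order is the root; it splits in-order into left and right subtrees.
Root K: left subtree has 5 nodes {E, F, V, P, W}, right has 4 {D, Q, B, R}.
  Root F: left subtree has 1 node {E}, right has 3 {V, P, W}.
    Root W: left subtree has 2 nodes {V, P}, right has 0 { }.
      Root V: left subtree has 0 nodes { }, right has 1 {P}.
  Root B: left subtree has 2 nodes {D, Q}, right has 1 {R}.
    Root Q: left subtree has 1 node {D}, right has 0 { }.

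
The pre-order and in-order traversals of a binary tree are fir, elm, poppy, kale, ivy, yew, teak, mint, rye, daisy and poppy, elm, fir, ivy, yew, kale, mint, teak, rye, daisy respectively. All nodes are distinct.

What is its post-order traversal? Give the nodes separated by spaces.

poppy elm yew ivy mint daisy rye teak kale fir

The first element of pre-order is the root; it splits in-order into left and right subtrees.
Root fir: left subtree has 2 nodes {poppy, elm}, right has 7 {ivy, yew, kale, mint, teak, rye, daisy}.
  Root elm: left subtree has 1 node {poppy}, right has 0 { }.
  Root kale: left subtree has 2 nodes {ivy, yew}, right has 4 {mint, teak, rye, daisy}.
    Root ivy: left subtree has 0 nodes { }, right has 1 {yew}.
    Root teak: left subtree has 1 node {mint}, right has 2 {rye, daisy}.
      Root rye: left subtree has 0 nodes { }, right has 1 {daisy}.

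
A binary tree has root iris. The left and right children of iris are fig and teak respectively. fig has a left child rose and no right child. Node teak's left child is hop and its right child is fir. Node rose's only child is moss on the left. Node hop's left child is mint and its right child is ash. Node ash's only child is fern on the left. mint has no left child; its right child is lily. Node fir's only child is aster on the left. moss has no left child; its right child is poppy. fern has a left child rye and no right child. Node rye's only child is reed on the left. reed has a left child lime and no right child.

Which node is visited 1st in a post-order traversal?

poppy

Post-order visits the left subtree, then the right subtree, then the node.
At iris: go left to fig.
  At fig: go left to rose.
    At rose: go left to moss.
      At moss: no left child.
      At moss: go right to poppy.
        poppy is a leaf — visit poppy.
      Visit moss.
    At rose: no right child.
    Visit rose.
  At fig: no right child.
  Visit fig.
At iris: go right to teak.
  At teak: go left to hop.
    At hop: go left to mint.
      At mint: no left child.
      At mint: go right to lily.
        lily is a leaf — visit lily.
      Visit mint.
    At hop: go right to ash.
      At ash: go left to fern.
        At fern: go left to rye.
          At rye: go left to reed.
            At reed: go left to lime.
              lime is a leaf — visit lime.
            At reed: no right child.
            Visit reed.
          At rye: no right child.
          Visit rye.
        At fern: no right child.
        Visit fern.
      At ash: no right child.
      Visit ash.
    Visit hop.
  At teak: go right to fir.
    At fir: go left to aster.
      aster is a leaf — visit aster.
    At fir: no right child.
    Visit fir.
  Visit teak.
Visit iris.
Full post-order sequence: poppy, moss, rose, fig, lily, mint, lime, reed, rye, fern, ash, hop, aster, fir, teak, iris.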